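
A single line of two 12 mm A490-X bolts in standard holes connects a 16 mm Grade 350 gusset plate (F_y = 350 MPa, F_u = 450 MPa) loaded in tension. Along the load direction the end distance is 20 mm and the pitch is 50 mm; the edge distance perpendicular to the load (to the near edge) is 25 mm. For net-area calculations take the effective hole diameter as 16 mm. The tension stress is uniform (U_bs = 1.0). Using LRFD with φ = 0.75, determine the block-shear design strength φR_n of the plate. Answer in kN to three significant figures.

Shear plane L_v = 20 + 1·50 = 70 mm; A_gv = 70 × 16 = 1120 mm².
A_nv = (70 − 1.5·16) × 16 = 736 mm².
A_nt = (25 − 0.5·16) × 16 = 272 mm².
0.6 F_u A_nv = 198.7 kN; 0.6 F_y A_gv = 235.2 kN → shear rupture governs the shear term.
R_n = 198.7 + 1.0 × 450 × 272 / 1000 = 321.1 kN.
Design strength φR_n = 0.75 × 321.1 = 241 kN.

241 kN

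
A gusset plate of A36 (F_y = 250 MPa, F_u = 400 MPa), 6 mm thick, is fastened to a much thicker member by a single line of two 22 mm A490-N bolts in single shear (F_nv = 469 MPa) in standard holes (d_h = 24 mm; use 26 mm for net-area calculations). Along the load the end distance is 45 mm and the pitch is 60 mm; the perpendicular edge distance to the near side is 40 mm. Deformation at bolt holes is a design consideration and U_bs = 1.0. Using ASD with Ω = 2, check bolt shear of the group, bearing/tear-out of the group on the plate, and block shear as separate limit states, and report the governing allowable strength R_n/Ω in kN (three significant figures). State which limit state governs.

79.7 kN (block shear governs)

Bolt shear: A_b = π·22²/4 = 380.1 mm²; R_n = 469 × 380.1 × 2 × 1 / 1000 = 356.6 kN → 356.6 / 2 = 178 kN.
Bearing: edge l_c = 33, r_n = 95.04 kN; interior l_c = 36, r_n = 103.7 kN; R_n = 95.04 + 1·103.7 = 198.7 kN → 99.4 kN.
Block shear: A_gv = 630, A_nv = 396, A_nt = 162 mm²; R_n = min(0.6F_uA_nv, 0.6F_yA_gv) + U_bs·F_u·A_nt = 159.3 kN → 79.7 kN.
Block shear governs: 79.7 kN.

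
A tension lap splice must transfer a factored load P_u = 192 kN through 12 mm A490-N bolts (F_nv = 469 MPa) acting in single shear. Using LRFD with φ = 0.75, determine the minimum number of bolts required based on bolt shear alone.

5 bolts

A_b = π·12²/4 = 113.1 mm².
Per-bolt design strength φR_n = 0.75 × 469 × 113.1 × 1 / 1000 = 39.78 kN.
n ≥ 192 / 39.78 = 4.826 → use 5 bolts.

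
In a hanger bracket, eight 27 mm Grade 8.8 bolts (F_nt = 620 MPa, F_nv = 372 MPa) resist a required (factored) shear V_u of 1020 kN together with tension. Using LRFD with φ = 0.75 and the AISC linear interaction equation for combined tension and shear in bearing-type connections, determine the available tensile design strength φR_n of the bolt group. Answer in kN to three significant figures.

1070 kN

A_b = π·27²/4 = 572.6 mm²; f_rv = 1020 × 1000 / (8 × 572.6) = 222.7 MPa.
F'_nt = 1.3 F_nt − (F_nt / φF_nv) f_rv = 1.3·620 − (620/(0.75·372))·222.7 = 311.1 MPa, capped at F_nt → F'_nt = 311.1 MPa.
R_n = F'_nt · A_b · n = 311.1 × 572.6 × 8 / 1000 = 1425 kN.
Design strength φR_n = 0.75 × 1425 = 1070 kN.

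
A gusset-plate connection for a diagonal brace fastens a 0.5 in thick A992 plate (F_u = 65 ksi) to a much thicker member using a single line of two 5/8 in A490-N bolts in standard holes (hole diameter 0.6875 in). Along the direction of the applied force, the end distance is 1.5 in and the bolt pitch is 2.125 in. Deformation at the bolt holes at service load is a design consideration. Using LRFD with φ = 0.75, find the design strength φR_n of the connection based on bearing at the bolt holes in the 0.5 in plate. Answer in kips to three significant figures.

Per bolt r_n = 1.2 l_c t F_u ≤ 2.4 d t F_u; upper limit = 2.4 × 0.625 × 0.5 × 65 = 48.75 kips.
Edge bolt: l_c = 1.5 − 0.6875/2 = 1.156 in → 1.2 × 1.156 × 0.5 × 65 = 45.09 → r_n = 45.09 kips.
Interior bolts: l_c = 2.125 − 0.6875 = 1.438 in → 1.2 × 1.438 × 0.5 × 65 = 56.06 → r_n = 48.75 kips.
R_n = 1 × 45.09 + 1 × 48.75 = 93.84 kips.
Design strength φR_n = 0.75 × 93.84 = 70.4 kips.

70.4 kips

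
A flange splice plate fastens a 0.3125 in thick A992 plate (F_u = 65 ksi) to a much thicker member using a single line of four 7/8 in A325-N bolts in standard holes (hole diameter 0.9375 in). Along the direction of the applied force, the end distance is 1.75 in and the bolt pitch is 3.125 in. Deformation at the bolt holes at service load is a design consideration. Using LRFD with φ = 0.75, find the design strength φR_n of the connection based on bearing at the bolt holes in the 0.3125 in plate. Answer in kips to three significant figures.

Per bolt r_n = 1.2 l_c t F_u ≤ 2.4 d t F_u; upper limit = 2.4 × 0.875 × 0.3125 × 65 = 42.66 kips.
Edge bolt: l_c = 1.75 − 0.9375/2 = 1.281 in → 1.2 × 1.281 × 0.3125 × 65 = 31.23 → r_n = 31.23 kips.
Interior bolts: l_c = 3.125 − 0.9375 = 2.188 in → 1.2 × 2.188 × 0.3125 × 65 = 53.32 → r_n = 42.66 kips.
R_n = 1 × 31.23 + 3 × 42.66 = 159.2 kips.
Design strength φR_n = 0.75 × 159.2 = 119 kips.

119 kips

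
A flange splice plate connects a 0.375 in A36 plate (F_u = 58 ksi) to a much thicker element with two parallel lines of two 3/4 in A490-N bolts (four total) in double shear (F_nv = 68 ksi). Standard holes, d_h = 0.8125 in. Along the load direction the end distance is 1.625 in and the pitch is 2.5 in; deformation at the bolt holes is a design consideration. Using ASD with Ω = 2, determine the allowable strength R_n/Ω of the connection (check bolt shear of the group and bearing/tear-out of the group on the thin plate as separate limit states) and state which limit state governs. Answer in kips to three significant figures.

Bolt shear: A_b = π·0.75²/4 = 0.4418 in²; R_n = 68 × 0.4418 × 4 × 2 = 240.3 kips → 240.3 / 2 = 120 kips.
Bearing (1.2 l_c t F_u ≤ 2.4 d t F_u): upper limit = 2.4·0.75·0.375·58 = 39.15 kips.
  Edge l_c = 1.625 − 0.8125/2 = 1.219 → r_n = 31.81 kips; interior l_c = 2.5 − 0.8125 = 1.688 → r_n = 39.15 kips.
  R_n,bearing = 2·31.81 + 2·39.15 = 141.9 kips → 141.9 / 2 = 71 kips.
Bearing governs: 71 kips.

71 kips (bearing governs)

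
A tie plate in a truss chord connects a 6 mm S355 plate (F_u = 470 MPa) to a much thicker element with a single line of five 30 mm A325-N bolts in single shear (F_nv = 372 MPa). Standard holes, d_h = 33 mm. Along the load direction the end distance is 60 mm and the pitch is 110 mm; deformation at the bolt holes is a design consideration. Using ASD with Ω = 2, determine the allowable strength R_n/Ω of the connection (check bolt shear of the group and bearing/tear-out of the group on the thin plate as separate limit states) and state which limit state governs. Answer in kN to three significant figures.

Bolt shear: A_b = π·30²/4 = 706.9 mm²; R_n = 372 × 706.9 × 5 × 1 / 1000 = 1315 kN → 1315 / 2 = 657 kN.
Bearing (1.2 l_c t F_u ≤ 2.4 d t F_u): upper limit = 2.4·30·6·470 / 1000 = 203 kN.
  Edge l_c = 60 − 33/2 = 43.5 → r_n = 147.2 kN; interior l_c = 110 − 33 = 77 → r_n = 203 kN.
  R_n,bearing = 1·147.2 + 4·203 = 959.4 kN → 959.4 / 2 = 480 kN.
Bearing governs: 480 kN.

480 kN (bearing governs)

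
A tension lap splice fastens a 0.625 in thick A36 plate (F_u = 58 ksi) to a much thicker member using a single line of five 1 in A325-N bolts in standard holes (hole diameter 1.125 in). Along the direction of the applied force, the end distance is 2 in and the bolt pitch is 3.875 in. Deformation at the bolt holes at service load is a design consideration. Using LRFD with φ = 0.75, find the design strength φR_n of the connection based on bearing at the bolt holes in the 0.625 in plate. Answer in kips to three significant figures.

308 kips

Per bolt r_n = 1.2 l_c t F_u ≤ 2.4 d t F_u; upper limit = 2.4 × 1 × 0.625 × 58 = 87 kips.
Edge bolt: l_c = 2 − 1.125/2 = 1.438 in → 1.2 × 1.438 × 0.625 × 58 = 62.53 → r_n = 62.53 kips.
Interior bolts: l_c = 3.875 − 1.125 = 2.75 in → 1.2 × 2.75 × 0.625 × 58 = 119.6 → r_n = 87 kips.
R_n = 1 × 62.53 + 4 × 87 = 410.5 kips.
Design strength φR_n = 0.75 × 410.5 = 308 kips.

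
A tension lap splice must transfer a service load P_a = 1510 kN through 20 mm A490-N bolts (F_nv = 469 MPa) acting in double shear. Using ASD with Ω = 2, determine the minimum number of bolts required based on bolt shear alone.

A_b = π·20²/4 = 314.2 mm².
Per-bolt allowable strength R_n/Ω = 469 × 314.2 × 2 / 1000 / 2 = 147.3 kN.
n ≥ 1510 / 147.3 = 10.25 → use 11 bolts.

11 bolts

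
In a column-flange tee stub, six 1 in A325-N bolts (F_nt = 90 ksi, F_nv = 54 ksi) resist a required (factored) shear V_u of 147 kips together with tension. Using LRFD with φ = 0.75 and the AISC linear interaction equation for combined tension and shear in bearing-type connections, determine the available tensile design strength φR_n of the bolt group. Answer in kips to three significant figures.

169 kips

A_b = π·1²/4 = 0.7854 in²; f_rv = 147 / (6 × 0.7854) = 31.19 ksi.
F'_nt = 1.3 F_nt − (F_nt / φF_nv) f_rv = 1.3·90 − (90/(0.75·54))·31.19 = 47.68 ksi, capped at F_nt → F'_nt = 47.68 ksi.
R_n = F'_nt · A_b · n = 47.68 × 0.7854 × 6 = 224.7 kips.
Design strength φR_n = 0.75 × 224.7 = 169 kips.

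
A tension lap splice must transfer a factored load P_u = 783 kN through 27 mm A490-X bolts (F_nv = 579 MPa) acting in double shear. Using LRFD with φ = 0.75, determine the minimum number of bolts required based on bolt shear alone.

2 bolts

A_b = π·27²/4 = 572.6 mm².
Per-bolt design strength φR_n = 0.75 × 579 × 572.6 × 2 / 1000 = 497.3 kN.
n ≥ 783 / 497.3 = 1.575 → use 2 bolts.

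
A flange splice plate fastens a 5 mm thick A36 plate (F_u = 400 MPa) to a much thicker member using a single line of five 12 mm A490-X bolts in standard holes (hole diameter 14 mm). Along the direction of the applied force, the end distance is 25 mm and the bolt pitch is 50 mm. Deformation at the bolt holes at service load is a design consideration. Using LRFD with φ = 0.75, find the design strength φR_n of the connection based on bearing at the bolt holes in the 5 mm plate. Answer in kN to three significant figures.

Per bolt r_n = 1.2 l_c t F_u ≤ 2.4 d t F_u; upper limit = 2.4 × 12 × 5 × 400 / 1000 = 57.6 kN.
Edge bolt: l_c = 25 − 14/2 = 18 mm → 1.2 × 18 × 5 × 400 / 1000 = 43.2 → r_n = 43.2 kN.
Interior bolts: l_c = 50 − 14 = 36 mm → 1.2 × 36 × 5 × 400 / 1000 = 86.4 → r_n = 57.6 kN.
R_n = 1 × 43.2 + 4 × 57.6 = 273.6 kN.
Design strength φR_n = 0.75 × 273.6 = 205 kN.

205 kN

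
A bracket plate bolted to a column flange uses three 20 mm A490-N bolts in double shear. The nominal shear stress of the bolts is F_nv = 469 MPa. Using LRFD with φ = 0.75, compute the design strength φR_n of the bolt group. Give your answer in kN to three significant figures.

663 kN

A_b = π × 20² / 4 = 314.2 mm².
R_n = F_nv · A_b · n · n_s = 469 × 314.2 × 3 × 2 / 1000 = 884 kN.
Design strength φR_n = 0.75 × 884 = 663 kN.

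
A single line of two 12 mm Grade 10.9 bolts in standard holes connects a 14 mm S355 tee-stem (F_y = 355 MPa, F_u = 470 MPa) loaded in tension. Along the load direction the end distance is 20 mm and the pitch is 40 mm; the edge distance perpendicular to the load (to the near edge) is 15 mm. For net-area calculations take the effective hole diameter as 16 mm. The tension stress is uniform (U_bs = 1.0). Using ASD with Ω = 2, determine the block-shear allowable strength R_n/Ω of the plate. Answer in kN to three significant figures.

Shear plane L_v = 20 + 1·40 = 60 mm; A_gv = 60 × 14 = 840 mm².
A_nv = (60 − 1.5·16) × 14 = 504 mm².
A_nt = (15 − 0.5·16) × 14 = 98 mm².
0.6 F_u A_nv = 142.1 kN; 0.6 F_y A_gv = 178.9 kN → shear rupture governs the shear term.
R_n = 142.1 + 1.0 × 470 × 98 / 1000 = 188.2 kN.
Allowable strength R_n/Ω = 188.2 / 2 = 94.1 kN.

94.1 kN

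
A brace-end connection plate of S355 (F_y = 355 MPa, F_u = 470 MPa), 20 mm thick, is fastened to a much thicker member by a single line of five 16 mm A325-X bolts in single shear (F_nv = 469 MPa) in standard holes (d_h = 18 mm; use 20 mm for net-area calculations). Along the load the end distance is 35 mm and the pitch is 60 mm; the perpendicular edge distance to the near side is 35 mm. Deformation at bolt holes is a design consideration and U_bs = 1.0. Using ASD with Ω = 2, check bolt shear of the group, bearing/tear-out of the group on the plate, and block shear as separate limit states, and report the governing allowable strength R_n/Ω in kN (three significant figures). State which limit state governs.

236 kN (bolt shear governs)

Bolt shear: A_b = π·16²/4 = 201.1 mm²; R_n = 469 × 201.1 × 5 × 1 / 1000 = 471.5 kN → 471.5 / 2 = 236 kN.
Bearing: edge l_c = 26, r_n = 293.3 kN; interior l_c = 42, r_n = 361 kN; R_n = 293.3 + 4·361 = 1737 kN → 869 kN.
Block shear: A_gv = 5500, A_nv = 3700, A_nt = 500 mm²; R_n = min(0.6F_uA_nv, 0.6F_yA_gv) + U_bs·F_u·A_nt = 1278 kN → 639 kN.
Bolt shear governs: 236 kN.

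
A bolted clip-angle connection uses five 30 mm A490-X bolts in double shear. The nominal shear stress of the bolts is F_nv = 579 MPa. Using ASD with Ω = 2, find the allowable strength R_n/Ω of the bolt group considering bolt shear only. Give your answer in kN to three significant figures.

A_b = π × 30² / 4 = 706.9 mm².
R_n = F_nv · A_b · n · n_s = 579 × 706.9 × 5 × 2 / 1000 = 4093 kN.
Allowable strength R_n/Ω = 4093 / 2 = 2050 kN.

2050 kN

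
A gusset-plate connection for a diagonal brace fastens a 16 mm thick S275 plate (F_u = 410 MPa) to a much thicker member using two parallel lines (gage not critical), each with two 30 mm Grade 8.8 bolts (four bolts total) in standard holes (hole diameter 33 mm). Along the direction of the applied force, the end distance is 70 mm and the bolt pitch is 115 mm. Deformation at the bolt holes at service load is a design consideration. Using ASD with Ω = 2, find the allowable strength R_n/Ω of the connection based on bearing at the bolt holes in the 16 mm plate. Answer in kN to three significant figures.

Per bolt r_n = 1.2 l_c t F_u ≤ 2.4 d t F_u; upper limit = 2.4 × 30 × 16 × 410 / 1000 = 472.3 kN.
Edge bolt: l_c = 70 − 33/2 = 53.5 mm → 1.2 × 53.5 × 16 × 410 / 1000 = 421.2 → r_n = 421.2 kN.
Interior bolts: l_c = 115 − 33 = 82 mm → 1.2 × 82 × 16 × 410 / 1000 = 645.5 → r_n = 472.3 kN.
R_n = 2 × 421.2 + 2 × 472.3 = 1787 kN.
Allowable strength R_n/Ω = 1787 / 2 = 893 kN.

893 kN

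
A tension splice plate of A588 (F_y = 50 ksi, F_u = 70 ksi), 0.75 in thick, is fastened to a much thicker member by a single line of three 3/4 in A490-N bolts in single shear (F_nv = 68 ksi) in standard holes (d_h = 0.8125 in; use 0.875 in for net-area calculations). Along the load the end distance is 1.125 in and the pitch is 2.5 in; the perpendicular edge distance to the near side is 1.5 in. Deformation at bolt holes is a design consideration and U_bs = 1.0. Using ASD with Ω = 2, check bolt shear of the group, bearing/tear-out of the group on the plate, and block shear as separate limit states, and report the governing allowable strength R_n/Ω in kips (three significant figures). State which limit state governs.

Bolt shear: A_b = π·0.75²/4 = 0.4418 in²; R_n = 68 × 0.4418 × 3 × 1 = 90.12 kips → 90.12 / 2 = 45.1 kips.
Bearing: edge l_c = 0.7188, r_n = 45.28 kips; interior l_c = 1.688, r_n = 94.5 kips; R_n = 45.28 + 2·94.5 = 234.3 kips → 117 kips.
Block shear: A_gv = 4.594, A_nv = 2.953, A_nt = 0.7969 in²; R_n = min(0.6F_uA_nv, 0.6F_yA_gv) + U_bs·F_u·A_nt = 179.8 kips → 89.9 kips.
Bolt shear governs: 45.1 kips.

45.1 kips (bolt shear governs)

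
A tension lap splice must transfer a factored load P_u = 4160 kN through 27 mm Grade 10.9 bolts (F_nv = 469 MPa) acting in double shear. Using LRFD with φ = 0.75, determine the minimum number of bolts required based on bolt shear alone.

A_b = π·27²/4 = 572.6 mm².
Per-bolt design strength φR_n = 0.75 × 469 × 572.6 × 2 / 1000 = 402.8 kN.
n ≥ 4160 / 402.8 = 10.33 → use 11 bolts.

11 bolts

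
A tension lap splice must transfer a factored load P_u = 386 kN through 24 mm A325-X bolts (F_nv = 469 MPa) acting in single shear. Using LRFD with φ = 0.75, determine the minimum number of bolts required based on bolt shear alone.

3 bolts

A_b = π·24²/4 = 452.4 mm².
Per-bolt design strength φR_n = 0.75 × 469 × 452.4 × 1 / 1000 = 159.1 kN.
n ≥ 386 / 159.1 = 2.426 → use 3 bolts.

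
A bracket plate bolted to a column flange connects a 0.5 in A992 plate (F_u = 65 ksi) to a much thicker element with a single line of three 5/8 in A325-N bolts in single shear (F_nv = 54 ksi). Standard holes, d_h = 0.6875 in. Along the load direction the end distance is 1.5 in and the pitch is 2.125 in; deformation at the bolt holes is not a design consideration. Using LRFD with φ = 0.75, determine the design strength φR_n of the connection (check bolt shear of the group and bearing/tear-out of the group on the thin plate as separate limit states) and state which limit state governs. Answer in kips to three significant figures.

37.3 kips (bolt shear governs)

Bolt shear: A_b = π·0.625²/4 = 0.3068 in²; R_n = 54 × 0.3068 × 3 × 1 = 49.7 kips → 0.75 × 49.7 = 37.3 kips.
Bearing (1.5 l_c t F_u ≤ 3.0 d t F_u): upper limit = 3.0·0.625·0.5·65 = 60.94 kips.
  Edge l_c = 1.5 − 0.6875/2 = 1.156 → r_n = 56.37 kips; interior l_c = 2.125 − 0.6875 = 1.438 → r_n = 60.94 kips.
  R_n,bearing = 1·56.37 + 2·60.94 = 178.2 kips → 0.75 × 178.2 = 134 kips.
Bolt shear governs: 37.3 kips.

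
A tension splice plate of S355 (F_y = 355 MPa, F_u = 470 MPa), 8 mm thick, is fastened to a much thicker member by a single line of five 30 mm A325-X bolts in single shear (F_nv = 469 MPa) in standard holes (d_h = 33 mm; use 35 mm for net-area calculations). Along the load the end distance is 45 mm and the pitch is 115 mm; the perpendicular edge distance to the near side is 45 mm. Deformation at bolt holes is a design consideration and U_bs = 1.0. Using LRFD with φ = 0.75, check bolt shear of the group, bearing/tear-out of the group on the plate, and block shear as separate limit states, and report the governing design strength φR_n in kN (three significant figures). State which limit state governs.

666 kN (block shear governs)

Bolt shear: A_b = π·30²/4 = 706.9 mm²; R_n = 469 × 706.9 × 5 × 1 / 1000 = 1658 kN → 0.75 × 1658 = 1240 kN.
Bearing: edge l_c = 28.5, r_n = 128.6 kN; interior l_c = 82, r_n = 270.7 kN; R_n = 128.6 + 4·270.7 = 1211 kN → 909 kN.
Block shear: A_gv = 4040, A_nv = 2780, A_nt = 220 mm²; R_n = min(0.6F_uA_nv, 0.6F_yA_gv) + U_bs·F_u·A_nt = 887.4 kN → 666 kN.
Block shear governs: 666 kN.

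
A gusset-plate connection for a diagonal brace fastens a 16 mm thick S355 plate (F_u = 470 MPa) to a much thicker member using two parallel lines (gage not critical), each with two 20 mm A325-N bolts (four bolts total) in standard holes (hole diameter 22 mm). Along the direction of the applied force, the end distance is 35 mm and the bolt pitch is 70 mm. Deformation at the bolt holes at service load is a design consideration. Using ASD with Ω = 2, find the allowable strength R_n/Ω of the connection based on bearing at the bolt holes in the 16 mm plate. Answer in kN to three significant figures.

Per bolt r_n = 1.2 l_c t F_u ≤ 2.4 d t F_u; upper limit = 2.4 × 20 × 16 × 470 / 1000 = 361 kN.
Edge bolt: l_c = 35 − 22/2 = 24 mm → 1.2 × 24 × 16 × 470 / 1000 = 216.6 → r_n = 216.6 kN.
Interior bolts: l_c = 70 − 22 = 48 mm → 1.2 × 48 × 16 × 470 / 1000 = 433.2 → r_n = 361 kN.
R_n = 2 × 216.6 + 2 × 361 = 1155 kN.
Allowable strength R_n/Ω = 1155 / 2 = 578 kN.

578 kN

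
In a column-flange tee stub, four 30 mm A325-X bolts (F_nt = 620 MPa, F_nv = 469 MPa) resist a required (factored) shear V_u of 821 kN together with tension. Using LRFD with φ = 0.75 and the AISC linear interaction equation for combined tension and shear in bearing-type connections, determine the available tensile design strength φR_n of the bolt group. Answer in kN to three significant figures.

A_b = π·30²/4 = 706.9 mm²; f_rv = 821 × 1000 / (4 × 706.9) = 290.4 MPa.
F'_nt = 1.3 F_nt − (F_nt / φF_nv) f_rv = 1.3·620 − (620/(0.75·469))·290.4 = 294.2 MPa, capped at F_nt → F'_nt = 294.2 MPa.
R_n = F'_nt · A_b · n = 294.2 × 706.9 × 4 / 1000 = 831.8 kN.
Design strength φR_n = 0.75 × 831.8 = 624 kN.

624 kN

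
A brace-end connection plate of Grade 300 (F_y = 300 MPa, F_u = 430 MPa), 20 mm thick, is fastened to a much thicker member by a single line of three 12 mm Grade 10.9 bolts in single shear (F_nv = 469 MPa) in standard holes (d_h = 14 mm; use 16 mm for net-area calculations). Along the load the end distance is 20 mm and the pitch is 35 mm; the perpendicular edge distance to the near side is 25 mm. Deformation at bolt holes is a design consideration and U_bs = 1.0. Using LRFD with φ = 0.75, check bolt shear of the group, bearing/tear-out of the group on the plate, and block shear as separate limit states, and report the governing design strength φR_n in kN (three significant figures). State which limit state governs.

Bolt shear: A_b = π·12²/4 = 113.1 mm²; R_n = 469 × 113.1 × 3 × 1 / 1000 = 159.1 kN → 0.75 × 159.1 = 119 kN.
Bearing: edge l_c = 13, r_n = 134.2 kN; interior l_c = 21, r_n = 216.7 kN; R_n = 134.2 + 2·216.7 = 567.6 kN → 426 kN.
Block shear: A_gv = 1800, A_nv = 1000, A_nt = 340 mm²; R_n = min(0.6F_uA_nv, 0.6F_yA_gv) + U_bs·F_u·A_nt = 404.2 kN → 303 kN.
Bolt shear governs: 119 kN.

119 kN (bolt shear governs)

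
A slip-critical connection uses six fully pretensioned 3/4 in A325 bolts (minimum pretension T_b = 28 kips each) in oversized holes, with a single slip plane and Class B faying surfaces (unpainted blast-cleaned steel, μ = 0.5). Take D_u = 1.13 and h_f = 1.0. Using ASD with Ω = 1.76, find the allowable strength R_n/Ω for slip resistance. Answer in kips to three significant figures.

53.9 kips

R_n = μ · D_u · h_f · T_b · n_s · n_b = 0.5 × 1.13 × 1.0 × 28 × 1 × 6 = 94.92 kips.
Allowable strength R_n/Ω = 94.92 / 1.76 = 53.9 kips.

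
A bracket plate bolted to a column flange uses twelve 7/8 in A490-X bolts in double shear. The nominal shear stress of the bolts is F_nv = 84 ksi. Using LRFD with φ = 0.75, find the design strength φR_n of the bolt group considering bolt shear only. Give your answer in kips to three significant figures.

A_b = π × 0.875² / 4 = 0.6013 in².
R_n = F_nv · A_b · n · n_s = 84 × 0.6013 × 12 × 2 = 1212 kips.
Design strength φR_n = 0.75 × 1212 = 909 kips.

909 kips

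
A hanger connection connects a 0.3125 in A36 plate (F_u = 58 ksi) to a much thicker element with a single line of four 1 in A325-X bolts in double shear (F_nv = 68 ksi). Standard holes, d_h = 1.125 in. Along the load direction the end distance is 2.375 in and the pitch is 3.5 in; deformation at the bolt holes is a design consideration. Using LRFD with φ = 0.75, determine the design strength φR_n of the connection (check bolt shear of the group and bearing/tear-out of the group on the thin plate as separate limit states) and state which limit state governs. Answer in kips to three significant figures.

Bolt shear: A_b = π·1²/4 = 0.7854 in²; R_n = 68 × 0.7854 × 4 × 2 = 427.3 kips → 0.75 × 427.3 = 320 kips.
Bearing (1.2 l_c t F_u ≤ 2.4 d t F_u): upper limit = 2.4·1·0.3125·58 = 43.5 kips.
  Edge l_c = 2.375 − 1.125/2 = 1.812 → r_n = 39.42 kips; interior l_c = 3.5 − 1.125 = 2.375 → r_n = 43.5 kips.
  R_n,bearing = 1·39.42 + 3·43.5 = 169.9 kips → 0.75 × 169.9 = 127 kips.
Bearing governs: 127 kips.

127 kips (bearing governs)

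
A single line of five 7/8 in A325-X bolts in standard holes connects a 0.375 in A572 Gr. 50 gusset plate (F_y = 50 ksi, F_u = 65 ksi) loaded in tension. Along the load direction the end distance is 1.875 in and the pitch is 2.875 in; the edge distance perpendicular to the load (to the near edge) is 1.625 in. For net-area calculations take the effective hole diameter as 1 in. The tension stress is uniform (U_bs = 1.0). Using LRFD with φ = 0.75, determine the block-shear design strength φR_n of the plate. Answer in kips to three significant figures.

Shear plane L_v = 1.875 + 4·2.875 = 13.38 in; A_gv = 13.38 × 0.375 = 5.016 in².
A_nv = (13.38 − 4.5·1) × 0.375 = 3.328 in².
A_nt = (1.625 − 0.5·1) × 0.375 = 0.4219 in².
0.6 F_u A_nv = 129.8 kips; 0.6 F_y A_gv = 150.5 kips → shear rupture governs the shear term.
R_n = 129.8 + 1.0 × 65 × 0.4219 = 157.2 kips.
Design strength φR_n = 0.75 × 157.2 = 118 kips.

118 kips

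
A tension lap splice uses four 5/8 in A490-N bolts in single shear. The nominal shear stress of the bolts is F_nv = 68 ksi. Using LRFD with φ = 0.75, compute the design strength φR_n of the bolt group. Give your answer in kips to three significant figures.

A_b = π × 0.625² / 4 = 0.3068 in².
R_n = F_nv · A_b · n · n_s = 68 × 0.3068 × 4 × 1 = 83.45 kips.
Design strength φR_n = 0.75 × 83.45 = 62.6 kips.

62.6 kips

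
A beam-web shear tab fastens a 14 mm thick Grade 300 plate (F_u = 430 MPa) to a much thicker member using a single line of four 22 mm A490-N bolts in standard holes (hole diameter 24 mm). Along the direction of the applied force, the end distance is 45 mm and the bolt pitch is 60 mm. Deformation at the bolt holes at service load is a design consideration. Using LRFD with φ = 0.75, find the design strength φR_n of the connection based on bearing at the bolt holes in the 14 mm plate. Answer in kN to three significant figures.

Per bolt r_n = 1.2 l_c t F_u ≤ 2.4 d t F_u; upper limit = 2.4 × 22 × 14 × 430 / 1000 = 317.9 kN.
Edge bolt: l_c = 45 − 24/2 = 33 mm → 1.2 × 33 × 14 × 430 / 1000 = 238.4 → r_n = 238.4 kN.
Interior bolts: l_c = 60 − 24 = 36 mm → 1.2 × 36 × 14 × 430 / 1000 = 260.1 → r_n = 260.1 kN.
R_n = 1 × 238.4 + 3 × 260.1 = 1019 kN.
Design strength φR_n = 0.75 × 1019 = 764 kN.

764 kN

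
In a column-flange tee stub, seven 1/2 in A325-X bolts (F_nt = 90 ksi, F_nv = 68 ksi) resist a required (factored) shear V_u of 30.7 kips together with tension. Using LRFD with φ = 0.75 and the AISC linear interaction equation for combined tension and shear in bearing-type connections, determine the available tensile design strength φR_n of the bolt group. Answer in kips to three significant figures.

80 kips

A_b = π·0.5²/4 = 0.1963 in²; f_rv = 30.7 / (7 × 0.1963) = 22.34 ksi.
F'_nt = 1.3 F_nt − (F_nt / φF_nv) f_rv = 1.3·90 − (90/(0.75·68))·22.34 = 77.58 ksi, capped at F_nt → F'_nt = 77.58 ksi.
R_n = F'_nt · A_b · n = 77.58 × 0.1963 × 7 = 106.6 kips.
Design strength φR_n = 0.75 × 106.6 = 80 kips.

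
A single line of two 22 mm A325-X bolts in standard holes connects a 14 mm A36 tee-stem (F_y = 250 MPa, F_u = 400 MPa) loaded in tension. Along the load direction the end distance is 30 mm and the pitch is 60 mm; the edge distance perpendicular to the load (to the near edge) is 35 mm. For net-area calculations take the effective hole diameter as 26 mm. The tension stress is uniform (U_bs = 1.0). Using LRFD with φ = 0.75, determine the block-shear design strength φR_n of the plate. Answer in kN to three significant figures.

Shear plane L_v = 30 + 1·60 = 90 mm; A_gv = 90 × 14 = 1260 mm².
A_nv = (90 − 1.5·26) × 14 = 714 mm².
A_nt = (35 − 0.5·26) × 14 = 308 mm².
0.6 F_u A_nv = 171.4 kN; 0.6 F_y A_gv = 189 kN → shear rupture governs the shear term.
R_n = 171.4 + 1.0 × 400 × 308 / 1000 = 294.6 kN.
Design strength φR_n = 0.75 × 294.6 = 221 kN.

221 kN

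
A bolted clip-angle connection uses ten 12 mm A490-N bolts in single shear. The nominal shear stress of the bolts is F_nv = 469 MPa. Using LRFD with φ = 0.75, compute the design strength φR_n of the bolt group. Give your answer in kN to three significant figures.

A_b = π × 12² / 4 = 113.1 mm².
R_n = F_nv · A_b · n · n_s = 469 × 113.1 × 10 × 1 / 1000 = 530.4 kN.
Design strength φR_n = 0.75 × 530.4 = 398 kN.

398 kN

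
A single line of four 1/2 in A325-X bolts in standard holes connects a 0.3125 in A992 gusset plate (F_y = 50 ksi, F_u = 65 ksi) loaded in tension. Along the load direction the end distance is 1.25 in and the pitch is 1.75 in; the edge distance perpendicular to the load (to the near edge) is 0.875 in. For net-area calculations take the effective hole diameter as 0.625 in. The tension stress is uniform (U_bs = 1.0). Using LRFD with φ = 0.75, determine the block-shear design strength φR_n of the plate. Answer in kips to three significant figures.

48 kips

Shear plane L_v = 1.25 + 3·1.75 = 6.5 in; A_gv = 6.5 × 0.3125 = 2.031 in².
A_nv = (6.5 − 3.5·0.625) × 0.3125 = 1.348 in².
A_nt = (0.875 − 0.5·0.625) × 0.3125 = 0.1758 in².
0.6 F_u A_nv = 52.56 kips; 0.6 F_y A_gv = 60.94 kips → shear rupture governs the shear term.
R_n = 52.56 + 1.0 × 65 × 0.1758 = 63.98 kips.
Design strength φR_n = 0.75 × 63.98 = 48 kips.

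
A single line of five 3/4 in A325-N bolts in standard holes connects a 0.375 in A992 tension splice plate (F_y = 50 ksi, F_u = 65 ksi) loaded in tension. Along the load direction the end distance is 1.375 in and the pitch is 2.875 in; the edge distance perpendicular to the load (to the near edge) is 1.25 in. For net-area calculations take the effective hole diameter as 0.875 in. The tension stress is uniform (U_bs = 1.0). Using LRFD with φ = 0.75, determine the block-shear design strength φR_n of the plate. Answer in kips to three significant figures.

113 kips

Shear plane L_v = 1.375 + 4·2.875 = 12.88 in; A_gv = 12.88 × 0.375 = 4.828 in².
A_nv = (12.88 − 4.5·0.875) × 0.375 = 3.352 in².
A_nt = (1.25 − 0.5·0.875) × 0.375 = 0.3047 in².
0.6 F_u A_nv = 130.7 kips; 0.6 F_y A_gv = 144.8 kips → shear rupture governs the shear term.
R_n = 130.7 + 1.0 × 65 × 0.3047 = 150.5 kips.
Design strength φR_n = 0.75 × 150.5 = 113 kips.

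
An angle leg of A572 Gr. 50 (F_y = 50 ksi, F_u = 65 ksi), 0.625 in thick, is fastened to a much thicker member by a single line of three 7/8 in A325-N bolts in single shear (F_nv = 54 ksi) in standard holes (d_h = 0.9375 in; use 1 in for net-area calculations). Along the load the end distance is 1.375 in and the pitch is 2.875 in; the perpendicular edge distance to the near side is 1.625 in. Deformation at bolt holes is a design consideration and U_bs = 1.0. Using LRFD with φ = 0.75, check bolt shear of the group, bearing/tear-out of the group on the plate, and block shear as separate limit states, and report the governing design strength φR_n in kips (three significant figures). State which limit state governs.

73.1 kips (bolt shear governs)

Bolt shear: A_b = π·0.875²/4 = 0.6013 in²; R_n = 54 × 0.6013 × 3 × 1 = 97.41 kips → 0.75 × 97.41 = 73.1 kips.
Bearing: edge l_c = 0.9062, r_n = 44.18 kips; interior l_c = 1.938, r_n = 85.31 kips; R_n = 44.18 + 2·85.31 = 214.8 kips → 161 kips.
Block shear: A_gv = 4.453, A_nv = 2.891, A_nt = 0.7031 in²; R_n = min(0.6F_uA_nv, 0.6F_yA_gv) + U_bs·F_u·A_nt = 158.4 kips → 119 kips.
Bolt shear governs: 73.1 kips.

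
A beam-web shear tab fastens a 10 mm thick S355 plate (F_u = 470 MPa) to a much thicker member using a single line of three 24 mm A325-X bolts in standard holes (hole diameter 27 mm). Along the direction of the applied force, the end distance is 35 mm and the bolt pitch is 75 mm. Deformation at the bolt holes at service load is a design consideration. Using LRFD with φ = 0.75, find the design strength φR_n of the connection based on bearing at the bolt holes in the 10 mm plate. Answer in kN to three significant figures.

Per bolt r_n = 1.2 l_c t F_u ≤ 2.4 d t F_u; upper limit = 2.4 × 24 × 10 × 470 / 1000 = 270.7 kN.
Edge bolt: l_c = 35 − 27/2 = 21.5 mm → 1.2 × 21.5 × 10 × 470 / 1000 = 121.3 → r_n = 121.3 kN.
Interior bolts: l_c = 75 − 27 = 48 mm → 1.2 × 48 × 10 × 470 / 1000 = 270.7 → r_n = 270.7 kN.
R_n = 1 × 121.3 + 2 × 270.7 = 662.7 kN.
Design strength φR_n = 0.75 × 662.7 = 497 kN.

497 kN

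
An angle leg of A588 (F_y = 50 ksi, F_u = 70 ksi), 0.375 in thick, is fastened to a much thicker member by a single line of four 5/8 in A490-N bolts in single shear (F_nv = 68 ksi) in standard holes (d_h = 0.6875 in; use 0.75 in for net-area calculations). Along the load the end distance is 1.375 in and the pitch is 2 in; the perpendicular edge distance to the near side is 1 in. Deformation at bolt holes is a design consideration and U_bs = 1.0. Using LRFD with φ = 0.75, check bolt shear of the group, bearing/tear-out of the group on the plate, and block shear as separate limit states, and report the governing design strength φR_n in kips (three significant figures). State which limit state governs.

Bolt shear: A_b = π·0.625²/4 = 0.3068 in²; R_n = 68 × 0.3068 × 4 × 1 = 83.45 kips → 0.75 × 83.45 = 62.6 kips.
Bearing: edge l_c = 1.031, r_n = 32.48 kips; interior l_c = 1.312, r_n = 39.38 kips; R_n = 32.48 + 3·39.38 = 150.6 kips → 113 kips.
Block shear: A_gv = 2.766, A_nv = 1.781, A_nt = 0.2344 in²; R_n = min(0.6F_uA_nv, 0.6F_yA_gv) + U_bs·F_u·A_nt = 91.22 kips → 68.4 kips.
Bolt shear governs: 62.6 kips.

62.6 kips (bolt shear governs)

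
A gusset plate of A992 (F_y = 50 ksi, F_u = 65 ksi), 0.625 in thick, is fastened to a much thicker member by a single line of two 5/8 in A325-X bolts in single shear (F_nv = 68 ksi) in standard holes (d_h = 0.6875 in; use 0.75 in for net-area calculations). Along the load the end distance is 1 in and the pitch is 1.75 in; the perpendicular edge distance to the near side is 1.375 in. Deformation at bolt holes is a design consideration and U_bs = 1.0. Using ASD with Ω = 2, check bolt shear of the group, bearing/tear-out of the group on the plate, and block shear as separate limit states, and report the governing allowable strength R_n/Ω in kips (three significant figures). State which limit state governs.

20.9 kips (bolt shear governs)

Bolt shear: A_b = π·0.625²/4 = 0.3068 in²; R_n = 68 × 0.3068 × 2 × 1 = 41.72 kips → 41.72 / 2 = 20.9 kips.
Bearing: edge l_c = 0.6562, r_n = 31.99 kips; interior l_c = 1.062, r_n = 51.8 kips; R_n = 31.99 + 1·51.8 = 83.79 kips → 41.9 kips.
Block shear: A_gv = 1.719, A_nv = 1.016, A_nt = 0.625 in²; R_n = min(0.6F_uA_nv, 0.6F_yA_gv) + U_bs·F_u·A_nt = 80.23 kips → 40.1 kips.
Bolt shear governs: 20.9 kips.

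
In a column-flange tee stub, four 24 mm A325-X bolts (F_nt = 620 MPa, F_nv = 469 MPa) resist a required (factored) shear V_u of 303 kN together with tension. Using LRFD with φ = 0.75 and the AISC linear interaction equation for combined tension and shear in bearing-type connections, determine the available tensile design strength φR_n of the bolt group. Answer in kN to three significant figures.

A_b = π·24²/4 = 452.4 mm²; f_rv = 303 × 1000 / (4 × 452.4) = 167.4 MPa.
F'_nt = 1.3 F_nt − (F_nt / φF_nv) f_rv = 1.3·620 − (620/(0.75·469))·167.4 = 510.9 MPa, capped at F_nt → F'_nt = 510.9 MPa.
R_n = F'_nt · A_b · n = 510.9 × 452.4 × 4 / 1000 = 924.4 kN.
Design strength φR_n = 0.75 × 924.4 = 693 kN.

693 kN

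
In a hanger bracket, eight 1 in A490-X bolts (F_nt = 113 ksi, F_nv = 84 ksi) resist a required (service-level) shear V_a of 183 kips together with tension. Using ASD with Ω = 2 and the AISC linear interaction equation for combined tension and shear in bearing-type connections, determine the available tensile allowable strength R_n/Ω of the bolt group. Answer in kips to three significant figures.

215 kips

A_b = π·1²/4 = 0.7854 in²; f_rv = 183 / (8 × 0.7854) = 29.13 ksi.
F'_nt = 1.3 F_nt − (Ω F_nt / F_nv) f_rv = 1.3·113 − (2·113/84)·29.13 = 68.54 ksi, capped at F_nt → F'_nt = 68.54 ksi.
R_n = F'_nt · A_b · n = 68.54 × 0.7854 × 8 = 430.6 kips.
Allowable strength R_n/Ω = 430.6 / 2 = 215 kips.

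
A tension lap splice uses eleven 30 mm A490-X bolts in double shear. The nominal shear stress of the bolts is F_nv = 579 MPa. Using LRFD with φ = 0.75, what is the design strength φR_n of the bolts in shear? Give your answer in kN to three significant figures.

A_b = π × 30² / 4 = 706.9 mm².
R_n = F_nv · A_b · n · n_s = 579 × 706.9 × 11 × 2 / 1000 = 9004 kN.
Design strength φR_n = 0.75 × 9004 = 6750 kN.

6750 kN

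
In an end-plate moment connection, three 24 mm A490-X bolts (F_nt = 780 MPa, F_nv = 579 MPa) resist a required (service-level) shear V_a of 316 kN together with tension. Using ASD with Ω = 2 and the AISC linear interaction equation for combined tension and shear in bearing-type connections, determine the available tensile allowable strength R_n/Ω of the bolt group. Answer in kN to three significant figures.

262 kN

A_b = π·24²/4 = 452.4 mm²; f_rv = 316 × 1000 / (3 × 452.4) = 232.8 MPa.
F'_nt = 1.3 F_nt − (Ω F_nt / F_nv) f_rv = 1.3·780 − (2·780/579)·232.8 = 386.7 MPa, capped at F_nt → F'_nt = 386.7 MPa.
R_n = F'_nt · A_b · n = 386.7 × 452.4 × 3 / 1000 = 524.8 kN.
Allowable strength R_n/Ω = 524.8 / 2 = 262 kN.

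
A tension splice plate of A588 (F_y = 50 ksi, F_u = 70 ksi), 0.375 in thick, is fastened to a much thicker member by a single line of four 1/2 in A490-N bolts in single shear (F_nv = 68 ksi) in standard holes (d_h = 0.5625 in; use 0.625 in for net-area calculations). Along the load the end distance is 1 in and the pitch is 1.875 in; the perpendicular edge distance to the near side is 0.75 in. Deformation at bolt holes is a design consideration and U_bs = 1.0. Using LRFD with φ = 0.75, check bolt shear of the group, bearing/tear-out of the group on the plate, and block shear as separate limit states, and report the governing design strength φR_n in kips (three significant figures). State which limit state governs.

40.1 kips (bolt shear governs)

Bolt shear: A_b = π·0.5²/4 = 0.1963 in²; R_n = 68 × 0.1963 × 4 × 1 = 53.41 kips → 0.75 × 53.41 = 40.1 kips.
Bearing: edge l_c = 0.7188, r_n = 22.64 kips; interior l_c = 1.312, r_n = 31.5 kips; R_n = 22.64 + 3·31.5 = 117.1 kips → 87.9 kips.
Block shear: A_gv = 2.484, A_nv = 1.664, A_nt = 0.1641 in²; R_n = min(0.6F_uA_nv, 0.6F_yA_gv) + U_bs·F_u·A_nt = 81.38 kips → 61 kips.
Bolt shear governs: 40.1 kips.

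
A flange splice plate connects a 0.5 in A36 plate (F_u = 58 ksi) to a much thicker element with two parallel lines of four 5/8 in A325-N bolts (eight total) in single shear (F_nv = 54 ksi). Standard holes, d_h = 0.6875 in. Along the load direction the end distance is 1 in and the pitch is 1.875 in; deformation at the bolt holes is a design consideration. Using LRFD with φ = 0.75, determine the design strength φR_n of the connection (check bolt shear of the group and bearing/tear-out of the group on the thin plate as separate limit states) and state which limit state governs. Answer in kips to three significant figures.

Bolt shear: A_b = π·0.625²/4 = 0.3068 in²; R_n = 54 × 0.3068 × 8 × 1 = 132.5 kips → 0.75 × 132.5 = 99.4 kips.
Bearing (1.2 l_c t F_u ≤ 2.4 d t F_u): upper limit = 2.4·0.625·0.5·58 = 43.5 kips.
  Edge l_c = 1 − 0.6875/2 = 0.6562 → r_n = 22.84 kips; interior l_c = 1.875 − 0.6875 = 1.188 → r_n = 41.33 kips.
  R_n,bearing = 2·22.84 + 6·41.33 = 293.6 kips → 0.75 × 293.6 = 220 kips.
Bolt shear governs: 99.4 kips.

99.4 kips (bolt shear governs)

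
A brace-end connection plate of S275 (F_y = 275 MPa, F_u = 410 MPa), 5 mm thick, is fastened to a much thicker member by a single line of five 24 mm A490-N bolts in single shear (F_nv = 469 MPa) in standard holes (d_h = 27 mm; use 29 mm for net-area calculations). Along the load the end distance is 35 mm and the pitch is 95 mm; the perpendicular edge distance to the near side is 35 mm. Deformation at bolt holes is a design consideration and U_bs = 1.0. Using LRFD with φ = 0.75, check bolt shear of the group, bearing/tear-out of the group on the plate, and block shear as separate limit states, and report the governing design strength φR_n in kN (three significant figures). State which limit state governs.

288 kN (block shear governs)

Bolt shear: A_b = π·24²/4 = 452.4 mm²; R_n = 469 × 452.4 × 5 × 1 / 1000 = 1061 kN → 0.75 × 1061 = 796 kN.
Bearing: edge l_c = 21.5, r_n = 52.89 kN; interior l_c = 68, r_n = 118.1 kN; R_n = 52.89 + 4·118.1 = 525.2 kN → 394 kN.
Block shear: A_gv = 2075, A_nv = 1422, A_nt = 102.5 mm²; R_n = min(0.6F_uA_nv, 0.6F_yA_gv) + U_bs·F_u·A_nt = 384.4 kN → 288 kN.
Block shear governs: 288 kN.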